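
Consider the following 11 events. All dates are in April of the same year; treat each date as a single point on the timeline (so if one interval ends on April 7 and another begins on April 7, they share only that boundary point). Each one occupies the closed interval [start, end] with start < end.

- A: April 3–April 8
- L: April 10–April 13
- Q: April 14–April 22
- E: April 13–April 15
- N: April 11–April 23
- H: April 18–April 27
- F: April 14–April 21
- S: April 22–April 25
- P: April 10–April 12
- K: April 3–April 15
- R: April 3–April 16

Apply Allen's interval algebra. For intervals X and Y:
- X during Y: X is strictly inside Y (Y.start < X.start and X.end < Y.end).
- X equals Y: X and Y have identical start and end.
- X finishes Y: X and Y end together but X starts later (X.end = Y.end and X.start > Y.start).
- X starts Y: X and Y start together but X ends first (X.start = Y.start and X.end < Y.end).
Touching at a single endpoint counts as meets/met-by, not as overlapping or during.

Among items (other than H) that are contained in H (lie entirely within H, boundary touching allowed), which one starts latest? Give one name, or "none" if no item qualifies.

Target H = [April 18, April 27].
A [April 3, April 8] → before → excluded.
E [April 13, April 15] → before → excluded.
F [April 14, April 21] → overlaps → excluded.
K [April 3, April 15] → before → excluded.
L [April 10, April 13] → before → excluded.
N [April 11, April 23] → overlaps → excluded.
P [April 10, April 12] → before → excluded.
Q [April 14, April 22] → overlaps → excluded.
R [April 3, April 16] → before → excluded.
S [April 22, April 25] → during → candidate.
Among candidates, latest start is April 22 → S.

S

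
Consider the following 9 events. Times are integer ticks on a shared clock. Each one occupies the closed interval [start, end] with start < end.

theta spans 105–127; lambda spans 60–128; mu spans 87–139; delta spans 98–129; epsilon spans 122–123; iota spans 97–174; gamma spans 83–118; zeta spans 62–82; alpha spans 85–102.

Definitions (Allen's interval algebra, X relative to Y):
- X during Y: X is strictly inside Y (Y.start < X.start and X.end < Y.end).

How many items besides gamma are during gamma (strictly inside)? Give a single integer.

1

Target gamma = [83, 118].
alpha [85, 102] → during → counts.
delta [98, 129] → overlapped-by → no.
epsilon [122, 123] → after → no.
iota [97, 174] → overlapped-by → no.
lambda [60, 128] → contains → no.
mu [87, 139] → overlapped-by → no.
theta [105, 127] → overlapped-by → no.
zeta [62, 82] → before → no.
Total: 1.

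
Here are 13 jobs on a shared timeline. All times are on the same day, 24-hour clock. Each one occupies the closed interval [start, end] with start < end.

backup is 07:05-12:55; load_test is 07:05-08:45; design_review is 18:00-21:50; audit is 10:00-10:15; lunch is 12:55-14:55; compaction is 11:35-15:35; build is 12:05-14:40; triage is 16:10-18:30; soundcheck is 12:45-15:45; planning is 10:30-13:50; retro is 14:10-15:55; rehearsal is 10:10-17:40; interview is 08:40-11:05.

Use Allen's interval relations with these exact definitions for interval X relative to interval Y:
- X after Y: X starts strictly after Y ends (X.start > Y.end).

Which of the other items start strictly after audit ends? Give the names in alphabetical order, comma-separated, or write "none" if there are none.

Target audit = [10:00, 10:15].
backup [07:05, 12:55] → contains → no.
build [12:05, 14:40] → after → yes.
compaction [11:35, 15:35] → after → yes.
design_review [18:00, 21:50] → after → yes.
interview [08:40, 11:05] → contains → no.
load_test [07:05, 08:45] → before → no.
lunch [12:55, 14:55] → after → yes.
planning [10:30, 13:50] → after → yes.
rehearsal [10:10, 17:40] → overlapped-by → no.
retro [14:10, 15:55] → after → yes.
soundcheck [12:45, 15:45] → after → yes.
triage [16:10, 18:30] → after → yes.
Result: build, compaction, design_review, lunch, planning, retro, soundcheck, triage.

build, compaction, design_review, lunch, planning, retro, soundcheck, triage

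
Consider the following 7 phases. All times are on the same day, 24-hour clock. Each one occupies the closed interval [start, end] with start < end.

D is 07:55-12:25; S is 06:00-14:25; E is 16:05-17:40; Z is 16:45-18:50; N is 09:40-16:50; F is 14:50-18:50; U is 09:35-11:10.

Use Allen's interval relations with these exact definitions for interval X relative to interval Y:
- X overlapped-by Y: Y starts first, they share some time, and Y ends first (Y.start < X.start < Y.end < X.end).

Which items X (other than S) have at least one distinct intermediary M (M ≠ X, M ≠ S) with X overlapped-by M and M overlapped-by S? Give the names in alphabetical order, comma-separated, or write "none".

Target S = [06:00, 14:25].
Intermediaries M with M overlapped-by S: N.
Via N — items with X overlapped-by N: E, F, Z.
Union: E, F, Z.

E, F, Z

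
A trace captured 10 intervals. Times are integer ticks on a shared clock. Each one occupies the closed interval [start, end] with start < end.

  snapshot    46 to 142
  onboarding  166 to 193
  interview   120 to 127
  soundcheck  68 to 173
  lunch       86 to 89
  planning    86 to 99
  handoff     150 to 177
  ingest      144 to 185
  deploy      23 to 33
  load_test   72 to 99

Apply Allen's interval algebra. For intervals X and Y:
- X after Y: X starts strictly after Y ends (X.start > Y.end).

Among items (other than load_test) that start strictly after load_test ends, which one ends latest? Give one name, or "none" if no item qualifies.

Target load_test = [72, 99].
deploy [23, 33] → before → excluded.
handoff [150, 177] → after → candidate.
ingest [144, 185] → after → candidate.
interview [120, 127] → after → candidate.
lunch [86, 89] → during → excluded.
onboarding [166, 193] → after → candidate.
planning [86, 99] → finishes → excluded.
snapshot [46, 142] → contains → excluded.
soundcheck [68, 173] → contains → excluded.
Among candidates, latest end is 193 → onboarding.

onboarding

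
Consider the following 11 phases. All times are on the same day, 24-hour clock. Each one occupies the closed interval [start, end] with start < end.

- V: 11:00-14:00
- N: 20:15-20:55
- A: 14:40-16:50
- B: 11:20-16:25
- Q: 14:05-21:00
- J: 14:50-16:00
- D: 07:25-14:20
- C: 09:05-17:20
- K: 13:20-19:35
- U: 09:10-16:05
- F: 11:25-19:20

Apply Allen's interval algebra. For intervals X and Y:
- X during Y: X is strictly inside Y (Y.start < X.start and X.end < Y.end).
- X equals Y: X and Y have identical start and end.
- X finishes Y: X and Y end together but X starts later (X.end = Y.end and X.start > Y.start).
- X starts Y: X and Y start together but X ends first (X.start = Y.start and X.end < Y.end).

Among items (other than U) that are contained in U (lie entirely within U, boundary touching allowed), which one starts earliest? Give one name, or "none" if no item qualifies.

V

Target U = [09:10, 16:05].
A [14:40, 16:50] → overlapped-by → excluded.
B [11:20, 16:25] → overlapped-by → excluded.
C [09:05, 17:20] → contains → excluded.
D [07:25, 14:20] → overlaps → excluded.
F [11:25, 19:20] → overlapped-by → excluded.
J [14:50, 16:00] → during → candidate.
K [13:20, 19:35] → overlapped-by → excluded.
N [20:15, 20:55] → after → excluded.
Q [14:05, 21:00] → overlapped-by → excluded.
V [11:00, 14:00] → during → candidate.
Among candidates, earliest start is 11:00 → V.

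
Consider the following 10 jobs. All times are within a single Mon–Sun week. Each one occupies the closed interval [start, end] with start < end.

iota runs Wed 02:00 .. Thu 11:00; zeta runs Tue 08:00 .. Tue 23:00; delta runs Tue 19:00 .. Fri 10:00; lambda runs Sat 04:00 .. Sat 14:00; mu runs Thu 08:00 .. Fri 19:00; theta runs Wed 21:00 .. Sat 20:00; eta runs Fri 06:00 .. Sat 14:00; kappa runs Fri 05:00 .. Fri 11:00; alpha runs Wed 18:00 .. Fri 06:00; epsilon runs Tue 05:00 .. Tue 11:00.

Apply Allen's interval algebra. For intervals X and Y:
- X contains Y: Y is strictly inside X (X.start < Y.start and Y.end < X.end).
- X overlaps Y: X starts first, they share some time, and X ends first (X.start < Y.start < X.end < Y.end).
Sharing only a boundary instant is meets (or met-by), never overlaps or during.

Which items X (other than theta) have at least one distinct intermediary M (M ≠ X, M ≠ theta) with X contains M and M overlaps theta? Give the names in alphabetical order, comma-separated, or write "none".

delta

Target theta = [Wed 21:00, Sat 20:00].
Intermediaries M with M overlaps theta: alpha, delta, iota.
Via alpha — items with X contains alpha: delta.
Via delta — items with X contains delta: none.
Via iota — items with X contains iota: delta.
Union: delta.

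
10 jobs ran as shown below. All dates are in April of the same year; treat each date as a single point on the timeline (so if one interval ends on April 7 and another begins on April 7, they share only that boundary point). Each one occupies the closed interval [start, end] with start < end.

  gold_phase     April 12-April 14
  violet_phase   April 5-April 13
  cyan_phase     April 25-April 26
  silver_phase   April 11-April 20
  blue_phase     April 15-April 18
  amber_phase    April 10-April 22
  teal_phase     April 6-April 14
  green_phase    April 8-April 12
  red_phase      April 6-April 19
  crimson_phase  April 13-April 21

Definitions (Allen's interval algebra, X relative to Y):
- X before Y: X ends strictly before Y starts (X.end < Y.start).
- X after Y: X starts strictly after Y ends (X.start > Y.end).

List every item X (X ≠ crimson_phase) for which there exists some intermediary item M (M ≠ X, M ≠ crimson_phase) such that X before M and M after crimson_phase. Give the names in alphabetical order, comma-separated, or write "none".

amber_phase, blue_phase, gold_phase, green_phase, red_phase, silver_phase, teal_phase, violet_phase

Target crimson_phase = [April 13, April 21].
Intermediaries M with M after crimson_phase: cyan_phase.
Via cyan_phase — items with X before cyan_phase: amber_phase, blue_phase, gold_phase, green_phase, red_phase, silver_phase, teal_phase, violet_phase.
Union: amber_phase, blue_phase, gold_phase, green_phase, red_phase, silver_phase, teal_phase, violet_phase.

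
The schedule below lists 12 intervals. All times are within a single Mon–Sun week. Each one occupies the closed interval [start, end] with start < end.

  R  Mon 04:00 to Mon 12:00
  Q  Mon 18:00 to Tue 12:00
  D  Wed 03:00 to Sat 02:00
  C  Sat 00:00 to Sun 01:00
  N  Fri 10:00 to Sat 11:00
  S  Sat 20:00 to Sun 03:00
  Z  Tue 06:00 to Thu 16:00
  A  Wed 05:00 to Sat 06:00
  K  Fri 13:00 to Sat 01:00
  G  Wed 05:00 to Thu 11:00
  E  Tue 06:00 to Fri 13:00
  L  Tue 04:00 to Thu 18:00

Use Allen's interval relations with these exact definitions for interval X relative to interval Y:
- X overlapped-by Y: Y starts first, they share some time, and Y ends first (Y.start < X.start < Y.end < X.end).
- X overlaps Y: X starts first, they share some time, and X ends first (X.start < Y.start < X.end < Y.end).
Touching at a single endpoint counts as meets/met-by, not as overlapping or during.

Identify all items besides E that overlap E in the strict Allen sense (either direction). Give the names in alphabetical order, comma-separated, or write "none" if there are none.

Target E = [Tue 06:00, Fri 13:00].
A [Wed 05:00, Sat 06:00] → overlapped-by → yes.
C [Sat 00:00, Sun 01:00] → after → no.
D [Wed 03:00, Sat 02:00] → overlapped-by → yes.
G [Wed 05:00, Thu 11:00] → during → no.
K [Fri 13:00, Sat 01:00] → met-by → no.
L [Tue 04:00, Thu 18:00] → overlaps → yes.
N [Fri 10:00, Sat 11:00] → overlapped-by → yes.
Q [Mon 18:00, Tue 12:00] → overlaps → yes.
R [Mon 04:00, Mon 12:00] → before → no.
S [Sat 20:00, Sun 03:00] → after → no.
Z [Tue 06:00, Thu 16:00] → starts → no.
Result: A, D, L, N, Q.

A, D, L, N, Q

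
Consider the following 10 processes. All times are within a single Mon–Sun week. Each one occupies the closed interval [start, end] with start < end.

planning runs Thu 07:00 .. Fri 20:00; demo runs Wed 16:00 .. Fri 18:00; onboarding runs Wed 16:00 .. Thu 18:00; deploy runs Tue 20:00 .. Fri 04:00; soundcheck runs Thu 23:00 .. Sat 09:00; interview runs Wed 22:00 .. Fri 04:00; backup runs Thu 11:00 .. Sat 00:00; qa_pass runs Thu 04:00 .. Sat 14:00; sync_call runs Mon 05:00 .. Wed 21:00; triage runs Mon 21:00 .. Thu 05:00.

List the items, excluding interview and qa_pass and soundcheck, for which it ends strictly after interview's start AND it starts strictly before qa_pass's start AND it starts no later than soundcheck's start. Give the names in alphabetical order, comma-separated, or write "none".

Conditions: its end is strictly after interview's start (X.end > Wed 22:00) AND its start is strictly before qa_pass's start (X.start < Thu 04:00) AND its start is no later than soundcheck's start (X.start <= Thu 23:00).
backup: end Sat 00:00 > Wed 22:00? ✓; start Thu 11:00 < Thu 04:00? ✗; start Thu 11:00 <= Thu 23:00? ✓ → no.
demo: end Fri 18:00 > Wed 22:00? ✓; start Wed 16:00 < Thu 04:00? ✓; start Wed 16:00 <= Thu 23:00? ✓ → yes.
deploy: end Fri 04:00 > Wed 22:00? ✓; start Tue 20:00 < Thu 04:00? ✓; start Tue 20:00 <= Thu 23:00? ✓ → yes.
onboarding: end Thu 18:00 > Wed 22:00? ✓; start Wed 16:00 < Thu 04:00? ✓; start Wed 16:00 <= Thu 23:00? ✓ → yes.
planning: end Fri 20:00 > Wed 22:00? ✓; start Thu 07:00 < Thu 04:00? ✗; start Thu 07:00 <= Thu 23:00? ✓ → no.
sync_call: end Wed 21:00 > Wed 22:00? ✗; start Mon 05:00 < Thu 04:00? ✓; start Mon 05:00 <= Thu 23:00? ✓ → no.
triage: end Thu 05:00 > Wed 22:00? ✓; start Mon 21:00 < Thu 04:00? ✓; start Mon 21:00 <= Thu 23:00? ✓ → yes.
Result: demo, deploy, onboarding, triage.

demo, deploy, onboarding, triage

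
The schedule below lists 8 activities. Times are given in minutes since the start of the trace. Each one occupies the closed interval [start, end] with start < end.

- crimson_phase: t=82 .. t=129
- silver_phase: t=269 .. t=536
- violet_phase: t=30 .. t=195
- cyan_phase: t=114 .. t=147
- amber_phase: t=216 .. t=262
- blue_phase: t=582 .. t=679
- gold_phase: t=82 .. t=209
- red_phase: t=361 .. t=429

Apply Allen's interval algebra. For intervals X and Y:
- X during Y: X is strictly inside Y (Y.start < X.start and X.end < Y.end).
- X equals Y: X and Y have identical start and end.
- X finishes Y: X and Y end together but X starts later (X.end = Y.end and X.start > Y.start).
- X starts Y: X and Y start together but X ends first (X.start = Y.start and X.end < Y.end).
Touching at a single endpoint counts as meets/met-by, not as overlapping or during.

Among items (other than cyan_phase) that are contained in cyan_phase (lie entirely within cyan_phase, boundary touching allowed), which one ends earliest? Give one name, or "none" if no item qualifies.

Target cyan_phase = [t=114, t=147].
amber_phase [t=216, t=262] → after → excluded.
blue_phase [t=582, t=679] → after → excluded.
crimson_phase [t=82, t=129] → overlaps → excluded.
gold_phase [t=82, t=209] → contains → excluded.
red_phase [t=361, t=429] → after → excluded.
silver_phase [t=269, t=536] → after → excluded.
violet_phase [t=30, t=195] → contains → excluded.
No candidates → none.

none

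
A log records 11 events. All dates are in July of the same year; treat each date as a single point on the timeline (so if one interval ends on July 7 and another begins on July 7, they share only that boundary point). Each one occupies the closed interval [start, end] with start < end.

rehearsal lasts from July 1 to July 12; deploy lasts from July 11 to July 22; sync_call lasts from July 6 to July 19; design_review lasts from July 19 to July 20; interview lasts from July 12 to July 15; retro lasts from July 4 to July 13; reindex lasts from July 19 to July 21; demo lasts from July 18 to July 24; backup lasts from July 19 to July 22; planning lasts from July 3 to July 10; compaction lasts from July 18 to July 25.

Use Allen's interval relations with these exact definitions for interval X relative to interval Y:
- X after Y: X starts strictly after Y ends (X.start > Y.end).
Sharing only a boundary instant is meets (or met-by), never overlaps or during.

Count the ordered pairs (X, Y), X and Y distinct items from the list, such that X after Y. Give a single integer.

22

Checking all 110 ordered pairs for relation 'after'; matching pairs in alphabetical order:
(backup, interview): backup after interview ✓
(backup, planning): backup after planning ✓
(backup, rehearsal): backup after rehearsal ✓
(backup, retro): backup after retro ✓
(compaction, interview): compaction after interview ✓
(compaction, planning): compaction after planning ✓
(compaction, rehearsal): compaction after rehearsal ✓
(compaction, retro): compaction after retro ✓
(demo, interview): demo after interview ✓
(demo, planning): demo after planning ✓
(demo, rehearsal): demo after rehearsal ✓
(demo, retro): demo after retro ✓
(deploy, planning): deploy after planning ✓
(design_review, interview): design_review after interview ✓
(design_review, planning): design_review after planning ✓
(design_review, rehearsal): design_review after rehearsal ✓
(design_review, retro): design_review after retro ✓
(interview, planning): interview after planning ✓
(reindex, interview): reindex after interview ✓
(reindex, planning): reindex after planning ✓
(reindex, rehearsal): reindex after rehearsal ✓
(reindex, retro): reindex after retro ✓
Count: 22.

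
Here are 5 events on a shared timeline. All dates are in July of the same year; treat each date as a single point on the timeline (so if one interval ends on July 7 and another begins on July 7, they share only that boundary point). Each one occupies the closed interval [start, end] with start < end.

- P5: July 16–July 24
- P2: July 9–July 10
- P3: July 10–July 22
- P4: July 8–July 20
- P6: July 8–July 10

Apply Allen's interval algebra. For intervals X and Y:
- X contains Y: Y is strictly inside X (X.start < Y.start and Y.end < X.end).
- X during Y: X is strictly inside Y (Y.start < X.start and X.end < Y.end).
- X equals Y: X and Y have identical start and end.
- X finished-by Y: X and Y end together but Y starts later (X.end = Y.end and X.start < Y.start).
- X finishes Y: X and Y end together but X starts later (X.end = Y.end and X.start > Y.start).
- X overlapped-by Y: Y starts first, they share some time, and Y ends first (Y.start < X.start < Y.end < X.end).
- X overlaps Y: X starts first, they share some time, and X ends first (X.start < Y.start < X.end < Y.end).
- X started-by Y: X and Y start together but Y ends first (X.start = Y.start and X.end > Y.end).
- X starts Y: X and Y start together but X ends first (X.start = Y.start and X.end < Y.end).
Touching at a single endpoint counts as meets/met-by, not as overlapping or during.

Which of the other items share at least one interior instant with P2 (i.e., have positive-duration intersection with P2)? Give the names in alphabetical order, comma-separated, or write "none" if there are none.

Target P2 = [July 9, July 10].
P3 [July 10, July 22] → met-by → no.
P4 [July 8, July 20] → contains → yes.
P5 [July 16, July 24] → after → no.
P6 [July 8, July 10] → finished-by → yes.
Result: P4, P6.

P4, P6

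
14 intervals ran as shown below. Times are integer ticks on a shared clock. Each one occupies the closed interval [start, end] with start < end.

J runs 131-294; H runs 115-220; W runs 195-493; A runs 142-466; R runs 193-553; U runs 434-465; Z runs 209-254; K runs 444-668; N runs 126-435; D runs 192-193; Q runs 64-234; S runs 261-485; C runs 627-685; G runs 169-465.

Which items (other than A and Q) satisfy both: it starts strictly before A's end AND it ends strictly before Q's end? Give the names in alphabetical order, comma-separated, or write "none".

Conditions: its start is strictly before A's end (X.start < 466) AND its end is strictly before Q's end (X.end < 234).
C: start 627 < 466? ✗; end 685 < 234? ✗ → no.
D: start 192 < 466? ✓; end 193 < 234? ✓ → yes.
G: start 169 < 466? ✓; end 465 < 234? ✗ → no.
H: start 115 < 466? ✓; end 220 < 234? ✓ → yes.
J: start 131 < 466? ✓; end 294 < 234? ✗ → no.
K: start 444 < 466? ✓; end 668 < 234? ✗ → no.
N: start 126 < 466? ✓; end 435 < 234? ✗ → no.
R: start 193 < 466? ✓; end 553 < 234? ✗ → no.
S: start 261 < 466? ✓; end 485 < 234? ✗ → no.
U: start 434 < 466? ✓; end 465 < 234? ✗ → no.
W: start 195 < 466? ✓; end 493 < 234? ✗ → no.
Z: start 209 < 466? ✓; end 254 < 234? ✗ → no.
Result: D, H.

D, H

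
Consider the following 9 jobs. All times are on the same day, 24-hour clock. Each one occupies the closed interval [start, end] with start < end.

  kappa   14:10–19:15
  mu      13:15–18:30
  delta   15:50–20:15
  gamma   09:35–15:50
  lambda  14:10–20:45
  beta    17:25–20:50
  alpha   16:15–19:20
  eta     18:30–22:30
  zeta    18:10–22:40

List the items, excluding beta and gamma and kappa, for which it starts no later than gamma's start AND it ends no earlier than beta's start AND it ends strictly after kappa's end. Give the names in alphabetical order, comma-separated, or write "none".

none

Conditions: its start is no later than gamma's start (X.start <= 09:35) AND its end is no earlier than beta's start (X.end >= 17:25) AND its end is strictly after kappa's end (X.end > 19:15).
alpha: start 16:15 <= 09:35? ✗; end 19:20 >= 17:25? ✓; end 19:20 > 19:15? ✓ → no.
delta: start 15:50 <= 09:35? ✗; end 20:15 >= 17:25? ✓; end 20:15 > 19:15? ✓ → no.
eta: start 18:30 <= 09:35? ✗; end 22:30 >= 17:25? ✓; end 22:30 > 19:15? ✓ → no.
lambda: start 14:10 <= 09:35? ✗; end 20:45 >= 17:25? ✓; end 20:45 > 19:15? ✓ → no.
mu: start 13:15 <= 09:35? ✗; end 18:30 >= 17:25? ✓; end 18:30 > 19:15? ✗ → no.
zeta: start 18:10 <= 09:35? ✗; end 22:40 >= 17:25? ✓; end 22:40 > 19:15? ✓ → no.
Result: none.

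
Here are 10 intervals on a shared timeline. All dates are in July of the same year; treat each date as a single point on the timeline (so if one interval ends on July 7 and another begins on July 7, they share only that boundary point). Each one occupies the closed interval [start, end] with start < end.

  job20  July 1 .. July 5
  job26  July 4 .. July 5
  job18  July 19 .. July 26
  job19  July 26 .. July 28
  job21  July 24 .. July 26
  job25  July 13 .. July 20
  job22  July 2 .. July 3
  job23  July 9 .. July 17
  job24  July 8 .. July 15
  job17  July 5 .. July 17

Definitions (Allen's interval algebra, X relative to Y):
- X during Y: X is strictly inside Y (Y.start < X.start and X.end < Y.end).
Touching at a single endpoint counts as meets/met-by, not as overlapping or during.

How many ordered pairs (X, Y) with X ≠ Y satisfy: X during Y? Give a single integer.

Checking all 90 ordered pairs for relation 'during'; matching pairs in alphabetical order:
(job22, job20): job22 during job20 ✓
(job24, job17): job24 during job17 ✓
Count: 2.

2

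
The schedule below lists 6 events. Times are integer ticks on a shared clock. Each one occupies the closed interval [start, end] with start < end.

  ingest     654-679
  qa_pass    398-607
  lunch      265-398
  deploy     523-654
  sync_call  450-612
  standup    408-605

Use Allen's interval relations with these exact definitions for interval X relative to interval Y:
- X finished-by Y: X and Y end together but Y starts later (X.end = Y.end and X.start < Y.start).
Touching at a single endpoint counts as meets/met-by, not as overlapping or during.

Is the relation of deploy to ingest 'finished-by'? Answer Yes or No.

deploy = [523, 654], ingest = [654, 679].
Actual relation of deploy to ingest: meets.
Asked whether 'finished-by' holds → No.

No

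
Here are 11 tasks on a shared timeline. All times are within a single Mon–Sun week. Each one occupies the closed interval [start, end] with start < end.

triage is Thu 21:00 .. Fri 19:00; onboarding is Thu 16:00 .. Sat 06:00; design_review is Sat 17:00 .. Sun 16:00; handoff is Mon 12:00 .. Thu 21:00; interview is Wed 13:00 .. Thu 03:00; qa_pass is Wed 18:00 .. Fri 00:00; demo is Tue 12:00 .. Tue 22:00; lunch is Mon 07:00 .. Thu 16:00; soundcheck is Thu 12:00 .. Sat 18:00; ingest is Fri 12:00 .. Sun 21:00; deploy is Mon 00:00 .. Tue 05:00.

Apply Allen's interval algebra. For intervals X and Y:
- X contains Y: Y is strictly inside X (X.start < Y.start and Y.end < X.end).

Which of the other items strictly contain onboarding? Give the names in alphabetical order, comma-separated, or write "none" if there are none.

Target onboarding = [Thu 16:00, Sat 06:00].
demo [Tue 12:00, Tue 22:00] → before → no.
deploy [Mon 00:00, Tue 05:00] → before → no.
design_review [Sat 17:00, Sun 16:00] → after → no.
handoff [Mon 12:00, Thu 21:00] → overlaps → no.
ingest [Fri 12:00, Sun 21:00] → overlapped-by → no.
interview [Wed 13:00, Thu 03:00] → before → no.
lunch [Mon 07:00, Thu 16:00] → meets → no.
qa_pass [Wed 18:00, Fri 00:00] → overlaps → no.
soundcheck [Thu 12:00, Sat 18:00] → contains → yes.
triage [Thu 21:00, Fri 19:00] → during → no.
Result: soundcheck.

soundcheck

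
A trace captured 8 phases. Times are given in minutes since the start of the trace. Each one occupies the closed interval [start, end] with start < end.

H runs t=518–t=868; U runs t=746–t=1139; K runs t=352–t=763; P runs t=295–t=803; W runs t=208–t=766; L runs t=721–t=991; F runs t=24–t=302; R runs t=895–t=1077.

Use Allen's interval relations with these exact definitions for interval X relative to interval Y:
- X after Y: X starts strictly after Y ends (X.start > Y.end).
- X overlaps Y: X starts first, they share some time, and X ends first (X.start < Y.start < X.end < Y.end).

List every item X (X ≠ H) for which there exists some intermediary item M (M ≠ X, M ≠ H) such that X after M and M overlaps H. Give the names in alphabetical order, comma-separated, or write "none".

R

Target H = [t=518, t=868].
Intermediaries M with M overlaps H: K, P, W.
Via K — items with X after K: R.
Via P — items with X after P: R.
Via W — items with X after W: R.
Union: R.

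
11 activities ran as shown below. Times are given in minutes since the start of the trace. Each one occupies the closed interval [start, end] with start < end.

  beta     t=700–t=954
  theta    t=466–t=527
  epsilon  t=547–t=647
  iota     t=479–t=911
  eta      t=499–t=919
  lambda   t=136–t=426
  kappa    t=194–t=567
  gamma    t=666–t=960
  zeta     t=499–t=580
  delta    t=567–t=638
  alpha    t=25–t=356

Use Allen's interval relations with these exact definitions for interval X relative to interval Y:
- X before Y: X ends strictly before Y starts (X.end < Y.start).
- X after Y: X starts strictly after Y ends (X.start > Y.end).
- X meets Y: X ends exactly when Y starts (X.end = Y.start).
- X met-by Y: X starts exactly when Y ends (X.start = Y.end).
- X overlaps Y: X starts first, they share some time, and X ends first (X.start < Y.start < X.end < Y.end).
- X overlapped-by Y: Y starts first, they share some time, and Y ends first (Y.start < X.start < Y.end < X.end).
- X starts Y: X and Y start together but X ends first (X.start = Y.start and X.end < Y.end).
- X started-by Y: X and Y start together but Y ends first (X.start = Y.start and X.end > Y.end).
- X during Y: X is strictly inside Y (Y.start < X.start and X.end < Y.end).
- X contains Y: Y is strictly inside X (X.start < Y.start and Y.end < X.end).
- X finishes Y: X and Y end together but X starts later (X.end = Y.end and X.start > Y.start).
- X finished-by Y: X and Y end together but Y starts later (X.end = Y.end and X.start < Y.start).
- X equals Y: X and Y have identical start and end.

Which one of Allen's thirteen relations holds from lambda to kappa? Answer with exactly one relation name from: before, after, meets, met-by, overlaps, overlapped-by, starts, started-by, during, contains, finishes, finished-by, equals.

overlaps

lambda = [t=136, t=426]; kappa = [t=194, t=567].
Compare endpoints: lambda.start < kappa.start, lambda.start < kappa.end, lambda.end > kappa.start, lambda.end < kappa.end.
That pattern is 'overlaps'.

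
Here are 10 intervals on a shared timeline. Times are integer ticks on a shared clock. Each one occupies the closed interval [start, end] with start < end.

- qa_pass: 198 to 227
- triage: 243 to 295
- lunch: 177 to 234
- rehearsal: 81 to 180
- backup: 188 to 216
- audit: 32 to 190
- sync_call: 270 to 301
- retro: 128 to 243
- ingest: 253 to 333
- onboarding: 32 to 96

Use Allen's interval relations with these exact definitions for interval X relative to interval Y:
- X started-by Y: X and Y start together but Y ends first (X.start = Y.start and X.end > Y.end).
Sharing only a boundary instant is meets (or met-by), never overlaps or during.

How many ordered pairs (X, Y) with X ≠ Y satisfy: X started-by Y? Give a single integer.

1

Checking all 90 ordered pairs for relation 'started-by'; matching pairs in alphabetical order:
(audit, onboarding): audit started-by onboarding ✓
Count: 1.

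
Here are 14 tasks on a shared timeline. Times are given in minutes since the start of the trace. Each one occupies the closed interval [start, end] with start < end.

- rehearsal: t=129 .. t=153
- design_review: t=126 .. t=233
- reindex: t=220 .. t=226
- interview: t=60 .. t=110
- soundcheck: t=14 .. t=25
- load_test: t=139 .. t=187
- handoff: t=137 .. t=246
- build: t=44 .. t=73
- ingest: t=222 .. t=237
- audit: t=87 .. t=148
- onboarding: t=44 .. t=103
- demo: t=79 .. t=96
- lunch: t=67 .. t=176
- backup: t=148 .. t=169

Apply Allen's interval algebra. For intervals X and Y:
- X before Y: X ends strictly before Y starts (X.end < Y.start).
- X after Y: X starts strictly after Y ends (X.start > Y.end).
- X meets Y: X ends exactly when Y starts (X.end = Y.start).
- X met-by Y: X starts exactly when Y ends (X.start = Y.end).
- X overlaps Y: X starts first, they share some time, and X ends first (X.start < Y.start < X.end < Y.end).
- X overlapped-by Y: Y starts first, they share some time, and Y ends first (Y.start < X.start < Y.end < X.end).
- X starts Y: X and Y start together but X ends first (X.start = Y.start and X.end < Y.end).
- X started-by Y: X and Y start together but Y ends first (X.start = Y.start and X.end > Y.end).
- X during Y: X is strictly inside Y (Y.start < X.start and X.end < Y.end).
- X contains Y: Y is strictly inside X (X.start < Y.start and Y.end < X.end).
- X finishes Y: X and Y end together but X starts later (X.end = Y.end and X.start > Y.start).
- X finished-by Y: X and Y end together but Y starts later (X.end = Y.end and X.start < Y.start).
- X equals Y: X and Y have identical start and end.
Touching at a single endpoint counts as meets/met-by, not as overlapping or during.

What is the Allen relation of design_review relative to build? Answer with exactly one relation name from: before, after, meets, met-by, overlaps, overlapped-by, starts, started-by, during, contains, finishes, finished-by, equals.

after

design_review = [t=126, t=233]; build = [t=44, t=73].
Compare endpoints: design_review.start > build.start, design_review.start > build.end, design_review.end > build.start, design_review.end > build.end.
That pattern is 'after'.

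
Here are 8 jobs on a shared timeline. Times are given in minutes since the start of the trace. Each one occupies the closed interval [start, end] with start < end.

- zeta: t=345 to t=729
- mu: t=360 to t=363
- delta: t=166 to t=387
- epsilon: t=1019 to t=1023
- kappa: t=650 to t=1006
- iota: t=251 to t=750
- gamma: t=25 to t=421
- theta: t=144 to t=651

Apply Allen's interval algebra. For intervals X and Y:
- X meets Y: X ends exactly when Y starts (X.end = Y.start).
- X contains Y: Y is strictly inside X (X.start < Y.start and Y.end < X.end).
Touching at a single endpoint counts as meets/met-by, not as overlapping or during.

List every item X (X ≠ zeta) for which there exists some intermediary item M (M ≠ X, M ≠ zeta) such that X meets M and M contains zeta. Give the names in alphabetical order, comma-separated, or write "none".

none

Target zeta = [t=345, t=729].
Intermediaries M with M contains zeta: iota.
Via iota — items with X meets iota: none.
Union: none.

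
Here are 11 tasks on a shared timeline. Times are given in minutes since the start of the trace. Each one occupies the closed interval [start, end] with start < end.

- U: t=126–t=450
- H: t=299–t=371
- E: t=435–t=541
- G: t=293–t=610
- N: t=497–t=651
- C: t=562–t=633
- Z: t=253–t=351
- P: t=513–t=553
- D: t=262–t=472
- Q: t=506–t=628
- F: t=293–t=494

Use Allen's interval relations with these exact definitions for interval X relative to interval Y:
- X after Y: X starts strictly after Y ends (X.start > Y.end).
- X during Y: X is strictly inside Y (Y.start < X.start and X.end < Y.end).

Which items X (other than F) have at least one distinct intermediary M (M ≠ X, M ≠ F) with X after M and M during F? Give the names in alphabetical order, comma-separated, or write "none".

Target F = [t=293, t=494].
Intermediaries M with M during F: H.
Via H — items with X after H: C, E, N, P, Q.
Union: C, E, N, P, Q.

C, E, N, P, Q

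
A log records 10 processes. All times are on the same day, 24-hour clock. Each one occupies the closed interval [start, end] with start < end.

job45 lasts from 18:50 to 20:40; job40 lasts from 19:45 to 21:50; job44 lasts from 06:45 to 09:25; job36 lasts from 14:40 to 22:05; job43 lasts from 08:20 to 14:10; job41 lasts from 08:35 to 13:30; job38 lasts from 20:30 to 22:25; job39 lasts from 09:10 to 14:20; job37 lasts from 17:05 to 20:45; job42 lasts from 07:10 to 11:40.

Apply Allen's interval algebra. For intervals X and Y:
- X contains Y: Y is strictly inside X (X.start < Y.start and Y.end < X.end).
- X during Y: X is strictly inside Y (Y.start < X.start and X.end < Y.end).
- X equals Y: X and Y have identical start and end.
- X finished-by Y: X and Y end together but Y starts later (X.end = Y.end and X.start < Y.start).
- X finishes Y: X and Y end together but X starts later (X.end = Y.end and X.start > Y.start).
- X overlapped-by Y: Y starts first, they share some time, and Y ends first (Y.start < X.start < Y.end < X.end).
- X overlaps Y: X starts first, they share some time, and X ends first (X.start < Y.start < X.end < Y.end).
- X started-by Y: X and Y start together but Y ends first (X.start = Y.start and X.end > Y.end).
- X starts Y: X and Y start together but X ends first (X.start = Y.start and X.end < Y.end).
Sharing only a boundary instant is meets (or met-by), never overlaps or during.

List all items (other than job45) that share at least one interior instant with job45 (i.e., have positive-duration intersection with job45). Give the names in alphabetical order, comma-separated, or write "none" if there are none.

job36, job37, job38, job40

Target job45 = [18:50, 20:40].
job36 [14:40, 22:05] → contains → yes.
job37 [17:05, 20:45] → contains → yes.
job38 [20:30, 22:25] → overlapped-by → yes.
job39 [09:10, 14:20] → before → no.
job40 [19:45, 21:50] → overlapped-by → yes.
job41 [08:35, 13:30] → before → no.
job42 [07:10, 11:40] → before → no.
job43 [08:20, 14:10] → before → no.
job44 [06:45, 09:25] → before → no.
Result: job36, job37, job38, job40.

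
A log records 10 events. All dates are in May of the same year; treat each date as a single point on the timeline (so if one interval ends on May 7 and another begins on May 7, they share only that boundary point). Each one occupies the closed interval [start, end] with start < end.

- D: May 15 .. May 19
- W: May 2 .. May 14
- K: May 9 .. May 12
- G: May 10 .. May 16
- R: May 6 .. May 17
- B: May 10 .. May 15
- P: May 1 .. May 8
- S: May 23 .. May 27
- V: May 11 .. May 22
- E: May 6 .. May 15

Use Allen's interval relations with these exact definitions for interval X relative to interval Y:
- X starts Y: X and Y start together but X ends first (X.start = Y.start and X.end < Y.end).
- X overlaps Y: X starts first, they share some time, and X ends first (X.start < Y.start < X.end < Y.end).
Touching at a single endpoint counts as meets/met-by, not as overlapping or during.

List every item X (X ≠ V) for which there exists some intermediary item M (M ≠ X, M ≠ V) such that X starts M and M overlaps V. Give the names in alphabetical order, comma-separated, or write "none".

Target V = [May 11, May 22].
Intermediaries M with M overlaps V: B, E, G, K, R, W.
Via B — items with X starts B: none.
Via E — items with X starts E: none.
Via G — items with X starts G: B.
Via K — items with X starts K: none.
Via R — items with X starts R: E.
Via W — items with X starts W: none.
Union: B, E.

B, E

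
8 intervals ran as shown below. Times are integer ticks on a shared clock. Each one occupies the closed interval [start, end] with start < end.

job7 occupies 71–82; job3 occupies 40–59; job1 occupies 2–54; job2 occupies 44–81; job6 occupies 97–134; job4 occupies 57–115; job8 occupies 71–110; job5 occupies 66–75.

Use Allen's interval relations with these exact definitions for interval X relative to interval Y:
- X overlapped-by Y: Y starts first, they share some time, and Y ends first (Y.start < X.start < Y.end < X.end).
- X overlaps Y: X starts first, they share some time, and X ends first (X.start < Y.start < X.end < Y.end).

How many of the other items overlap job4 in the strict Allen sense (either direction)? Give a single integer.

3

Target job4 = [57, 115].
job1 [2, 54] → before → no.
job2 [44, 81] → overlaps → counts.
job3 [40, 59] → overlaps → counts.
job5 [66, 75] → during → no.
job6 [97, 134] → overlapped-by → counts.
job7 [71, 82] → during → no.
job8 [71, 110] → during → no.
Total: 3.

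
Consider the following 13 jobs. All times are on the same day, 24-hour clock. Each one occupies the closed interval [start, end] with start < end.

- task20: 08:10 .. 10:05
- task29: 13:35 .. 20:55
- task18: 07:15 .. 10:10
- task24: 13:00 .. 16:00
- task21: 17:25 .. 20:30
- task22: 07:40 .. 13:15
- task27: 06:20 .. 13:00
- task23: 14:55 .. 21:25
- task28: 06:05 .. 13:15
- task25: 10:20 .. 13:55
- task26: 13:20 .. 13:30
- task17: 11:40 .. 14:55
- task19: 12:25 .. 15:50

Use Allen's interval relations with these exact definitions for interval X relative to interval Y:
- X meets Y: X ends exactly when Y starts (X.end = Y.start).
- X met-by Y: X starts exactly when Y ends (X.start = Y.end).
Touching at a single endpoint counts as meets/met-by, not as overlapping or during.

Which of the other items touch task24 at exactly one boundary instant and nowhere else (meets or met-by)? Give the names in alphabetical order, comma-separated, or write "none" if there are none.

Target task24 = [13:00, 16:00].
task17 [11:40, 14:55] → overlaps → no.
task18 [07:15, 10:10] → before → no.
task19 [12:25, 15:50] → overlaps → no.
task20 [08:10, 10:05] → before → no.
task21 [17:25, 20:30] → after → no.
task22 [07:40, 13:15] → overlaps → no.
task23 [14:55, 21:25] → overlapped-by → no.
task25 [10:20, 13:55] → overlaps → no.
task26 [13:20, 13:30] → during → no.
task27 [06:20, 13:00] → meets → yes.
task28 [06:05, 13:15] → overlaps → no.
task29 [13:35, 20:55] → overlapped-by → no.
Result: task27.

task27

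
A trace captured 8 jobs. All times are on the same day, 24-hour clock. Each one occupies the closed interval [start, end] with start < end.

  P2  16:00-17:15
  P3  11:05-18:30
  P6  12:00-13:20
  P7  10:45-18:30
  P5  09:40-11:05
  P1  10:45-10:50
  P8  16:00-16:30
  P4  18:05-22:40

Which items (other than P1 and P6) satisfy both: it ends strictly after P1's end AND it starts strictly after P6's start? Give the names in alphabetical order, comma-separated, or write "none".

Conditions: its end is strictly after P1's end (X.end > 10:50) AND its start is strictly after P6's start (X.start > 12:00).
P2: end 17:15 > 10:50? ✓; start 16:00 > 12:00? ✓ → yes.
P3: end 18:30 > 10:50? ✓; start 11:05 > 12:00? ✗ → no.
P4: end 22:40 > 10:50? ✓; start 18:05 > 12:00? ✓ → yes.
P5: end 11:05 > 10:50? ✓; start 09:40 > 12:00? ✗ → no.
P7: end 18:30 > 10:50? ✓; start 10:45 > 12:00? ✗ → no.
P8: end 16:30 > 10:50? ✓; start 16:00 > 12:00? ✓ → yes.
Result: P2, P4, P8.

P2, P4, P8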